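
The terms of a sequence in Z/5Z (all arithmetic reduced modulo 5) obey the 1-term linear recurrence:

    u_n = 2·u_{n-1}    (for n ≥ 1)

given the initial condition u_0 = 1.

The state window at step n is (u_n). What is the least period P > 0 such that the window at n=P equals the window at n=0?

n=0: window = (1)
n=1: window = (2)
n=2: window = (4)
n=3: window = (3)
n=4: window = (1)
window at n=4 equals window at n=0 → period = 4

4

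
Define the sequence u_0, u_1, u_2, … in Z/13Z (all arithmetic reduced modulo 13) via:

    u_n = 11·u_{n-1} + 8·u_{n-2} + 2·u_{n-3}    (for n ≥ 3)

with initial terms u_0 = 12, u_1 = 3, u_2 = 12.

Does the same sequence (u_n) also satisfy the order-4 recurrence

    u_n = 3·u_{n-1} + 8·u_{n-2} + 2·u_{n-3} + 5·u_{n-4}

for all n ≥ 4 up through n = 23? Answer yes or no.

no

Terms u_0..u_23: 12, 3, 12, 11, 2, 4, 4, 2, 10, 4, 11, 4, 10, 8, 7, 5, 10, 8, 9, 1, 8, 10, 7, 4
n=4: candidate gives 0, actual u_4 = 2 ✗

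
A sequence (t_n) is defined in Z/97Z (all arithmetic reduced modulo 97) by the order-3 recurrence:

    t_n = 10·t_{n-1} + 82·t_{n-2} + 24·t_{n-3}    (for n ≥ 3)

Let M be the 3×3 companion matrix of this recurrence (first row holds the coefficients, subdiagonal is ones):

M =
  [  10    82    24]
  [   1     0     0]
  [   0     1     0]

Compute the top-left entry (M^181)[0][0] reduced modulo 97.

(M^181)[0][0] is the top entry after applying M 181 times to the unit state (1, 0, 0). Equivalently it is h_{183} for the auxiliary sequence (h_n) obeying the same recurrence with h_2 = 1 and h_i = 0 for 0 ≤ i < 2:
h_3 = 10·1 + 82·0 + 24·0 = 10
h_4 = 10·10 + 82·1 + 24·0 = 85
h_5 = 10·85 + 82·10 + 24·1 = 45
h_6 = 10·45 + 82·85 + 24·10 = 94
h_7 = 10·94 + 82·45 + 24·85 = 74
h_8 = 10·74 + 82·94 + 24·45 = 22
Continuing the recurrence:
  h_9 = 8;  h_10 = 71;  h_11 = 51;  h_12 = 25;  h_13 = 25;  h_14 = 32
  h_15 = 60;  h_16 = 41;  h_17 = 84;  h_18 = 16;  h_19 = 78;  h_20 = 34
  h_21 = 39;  h_22 = 6;  h_23 = 0;  h_24 = 70;  h_25 = 68;  h_26 = 18
  h_27 = 64;  h_28 = 62;  h_29 = 92;  h_30 = 71;  h_31 = 42;  h_32 = 11
  h_33 = 20;  h_34 = 73;  h_35 = 15;  h_36 = 20;  h_37 = 78;  h_38 = 64
  h_39 = 47;  h_40 = 24;  h_41 = 4;  h_42 = 32;  h_43 = 60;  h_44 = 22
  h_45 = 88;  h_46 = 50;  h_47 = 96;  h_48 = 91;  h_49 = 88;  h_50 = 73
  h_51 = 42;  h_52 = 79;  h_53 = 69;  h_54 = 28;  h_55 = 74;  h_56 = 36
  h_57 = 19;  h_58 = 68;  h_59 = 95;  h_60 = 95;  h_61 = 90;  h_62 = 9
  h_63 = 50;  h_64 = 3;  h_65 = 78;  h_66 = 92;  h_67 = 16;  h_68 = 70
  h_69 = 49;  h_70 = 18;  h_71 = 58;  h_72 = 31;  h_73 = 66;  h_74 = 35
  h_75 = 7;  h_76 = 62;  h_77 = 94;  h_78 = 81;  h_79 = 15;  h_80 = 27
  h_81 = 49;  h_82 = 57;  h_83 = 95;  h_84 = 10;  h_85 = 43;  h_86 = 38
  h_87 = 72;  h_88 = 18;  h_89 = 12;  h_90 = 26;  h_91 = 27;  h_92 = 71
  h_93 = 56;  h_94 = 46;  h_95 = 63;  h_96 = 23;  h_97 = 1;  h_98 = 13
  h_99 = 85;  h_100 = 0;  h_101 = 7;  h_102 = 73;  h_103 = 43;  h_104 = 85
  h_105 = 17;  h_106 = 24;  h_107 = 85;  h_108 = 25;  h_109 = 36;  h_110 = 85
  h_111 = 37;  h_112 = 56;  h_113 = 8;  h_114 = 31;  h_115 = 79;  h_116 = 32
  h_117 = 73;  h_118 = 12;  h_119 = 84;  h_120 = 84;  h_121 = 62;  h_122 = 18
  h_123 = 5;  h_124 = 7;  h_125 = 39;  h_126 = 17;  h_127 = 44;  h_128 = 54
  h_129 = 94;  h_130 = 22;  h_131 = 9;  h_132 = 76;  h_133 = 86;  h_134 = 33
  h_135 = 88;  h_136 = 24;  h_137 = 3;  h_138 = 36;  h_139 = 18;  h_140 = 3
  h_141 = 42;  h_142 = 31;  h_143 = 43;  h_144 = 3;  h_145 = 32;  h_146 = 46
  h_147 = 52;  h_148 = 16;  h_149 = 96;  h_150 = 28;  h_151 = 0;  h_152 = 41
  h_153 = 15;  h_154 = 20;  h_155 = 86;  h_156 = 47;  h_157 = 48;  h_158 = 93
  h_159 = 77;  h_160 = 42;  h_161 = 42;  h_162 = 86;  h_163 = 74;  h_164 = 70
  h_165 = 5;  h_166 = 0;  h_167 = 53;  h_168 = 68;  h_169 = 79;  h_170 = 72
  h_171 = 3;  h_172 = 70;  h_173 = 55;  h_174 = 57;  h_175 = 67;  h_176 = 68
  h_177 = 73;  h_178 = 57;  h_179 = 40;  h_180 = 36;  h_181 = 61
h_182 = 10·61 + 82·36 + 24·40 = 60
h_183 = 10·60 + 82·61 + 24·36 = 64

64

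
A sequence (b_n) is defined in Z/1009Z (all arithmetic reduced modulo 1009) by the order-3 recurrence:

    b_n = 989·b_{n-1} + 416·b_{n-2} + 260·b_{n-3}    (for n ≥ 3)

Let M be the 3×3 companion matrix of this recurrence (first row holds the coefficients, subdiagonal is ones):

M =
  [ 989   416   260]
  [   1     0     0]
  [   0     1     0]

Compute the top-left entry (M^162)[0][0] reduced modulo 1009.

(M^162)[0][0] is the top entry after applying M 162 times to the unit state (1, 0, 0). Equivalently it is h_{164} for the auxiliary sequence (h_n) obeying the same recurrence with h_2 = 1 and h_i = 0 for 0 ≤ i < 2:
h_3 = 989·1 + 416·0 + 260·0 = 989
h_4 = 989·989 + 416·1 + 260·0 = 816
h_5 = 989·816 + 416·989 + 260·1 = 845
h_6 = 989·845 + 416·816 + 260·989 = 530
h_7 = 989·530 + 416·845 + 260·816 = 148
h_8 = 989·148 + 416·530 + 260·845 = 323
Continuing the recurrence:
  h_9 = 189;  h_10 = 565;  h_11 = 963;  h_12 = 562;  h_13 = 489;  h_14 = 162
  h_15 = 217;  h_16 = 500;  h_17 = 303;  h_18 = 56;  h_19 = 660;  h_20 = 84
  h_21 = 884;  h_22 = 181;  h_23 = 526;  h_24 = 997;  h_25 = 749;  h_26 = 753
  h_27 = 794;  h_28 = 725;  h_29 = 21;  h_30 = 93;  h_31 = 639;  h_32 = 89
  h_33 = 659;  h_34 = 292;  h_35 = 852;  h_36 = 315;  h_37 = 272;  h_38 = 24
  h_39 = 844;  h_40 = 257;  h_41 = 63;  h_42 = 194;  h_43 = 356;  h_44 = 163
  h_45 = 539;  h_46 = 256;  h_47 = 153;  h_48 = 407;  h_49 = 988;  h_50 = 649
  h_51 = 357;  h_52 = 89;  h_53 = 664;  h_54 = 529;  h_55 = 210;  h_56 = 39
  h_57 = 122;  h_58 = 781;  h_59 = 876;  h_60 = 72;  h_61 = 996;  h_62 = 677
  h_63 = 781;  h_64 = 292;  h_65 = 666;  h_66 = 440;  h_67 = 107;  h_68 = 910
  h_69 = 461;  h_70 = 623;  h_71 = 208;  h_72 = 529;  h_73 = 813;  h_74 = 589
  h_75 = 837;  h_76 = 749;  h_77 = 14;  h_78 = 208;  h_79 = 658;  h_80 = 324
  h_81 = 466;  h_82 = 907;  h_83 = 643;  h_84 = 283;  h_85 = 211;  h_86 = 186
  h_87 = 232;  h_88 = 462;  h_89 = 426;  h_90 = 823;  h_91 = 374;  h_92 = 679
  h_93 = 816;  h_94 = 144;  h_95 = 544;  h_96 = 862;  h_97 = 308;  h_98 = 471
  h_99 = 777;  h_100 = 154;  h_101 = 670;  h_102 = 434;  h_103 = 317;  h_104 = 299
  h_105 = 608;  h_106 = 916;  h_107 = 567;  h_108 = 89;  h_109 = 40;  h_110 = 6
  h_111 = 309;  h_112 = 662;  h_113 = 829;  h_114 = 128;  h_115 = 843;  h_116 = 687
  h_117 = 934;  h_118 = 963;  h_119 = 17;  h_120 = 375;  h_121 = 729;  h_122 = 544
  h_123 = 410;  h_124 = 8;  h_125 = 59;  h_126 = 785;  h_127 = 834;  h_128 = 322
  h_129 = 753;  h_130 = 744;  h_131 = 686;  h_132 = 181;  h_133 = 966;  h_134 = 248
  h_135 = 1005;  h_136 = 249;  h_137 = 323;  h_138 = 229;  h_139 = 800;  h_140 = 795
  h_141 = 83;  h_142 = 272;  h_143 = 691;  h_144 = 841;  h_145 = 314;  h_146 = 574
  h_147 = 798;  h_148 = 755;  h_149 = 959;  h_150 = 907;  h_151 = 965;  h_152 = 943
  h_153 = 892;  h_154 = 777;  h_155 = 357;  h_156 = 125;  h_157 = 936;  h_158 = 984
  h_159 = 614;  h_160 = 718;  h_161 = 476;  h_162 = 812
h_163 = 989·812 + 416·476 + 260·718 = 171
h_164 = 989·171 + 416·812 + 260·476 = 46

46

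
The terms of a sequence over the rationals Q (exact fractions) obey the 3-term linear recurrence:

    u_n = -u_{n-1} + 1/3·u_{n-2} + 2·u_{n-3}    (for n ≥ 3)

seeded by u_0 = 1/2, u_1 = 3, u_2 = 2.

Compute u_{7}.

u_3 = -1·2 + 1/3·3 + 2·1/2 = 0
u_4 = -1·0 + 1/3·2 + 2·3 = 20/3
u_5 = -1·20/3 + 1/3·0 + 2·2 = -8/3
u_6 = -1·-8/3 + 1/3·20/3 + 2·0 = 44/9
u_7 = -1·44/9 + 1/3·-8/3 + 2·20/3 = 68/9

68/9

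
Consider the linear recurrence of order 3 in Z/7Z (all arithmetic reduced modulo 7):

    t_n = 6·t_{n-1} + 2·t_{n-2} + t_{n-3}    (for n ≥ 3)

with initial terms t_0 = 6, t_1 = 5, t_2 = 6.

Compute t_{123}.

0

t_3 = 6·6 + 2·5 + 1·6 = 3
t_4 = 6·3 + 2·6 + 1·5 = 0
t_5 = 6·0 + 2·3 + 1·6 = 5
t_6 = 6·5 + 2·0 + 1·3 = 5
t_7 = 6·5 + 2·5 + 1·0 = 5
t_8 = 6·5 + 2·5 + 1·5 = 3
t_9 = 6·3 + 2·5 + 1·5 = 5
t_10 = 6·5 + 2·3 + 1·5 = 6
t_11 = 6·6 + 2·5 + 1·3 = 0
t_12 = 6·0 + 2·6 + 1·5 = 3
t_13 = 6·3 + 2·0 + 1·6 = 3
t_14 = 6·3 + 2·3 + 1·0 = 3
t_15 = 6·3 + 2·3 + 1·3 = 6
t_16 = 6·6 + 2·3 + 1·3 = 3
t_17 = 6·3 + 2·6 + 1·3 = 5
t_18 = 6·5 + 2·3 + 1·6 = 0
t_19 = 6·0 + 2·5 + 1·3 = 6
t_20 = 6·6 + 2·0 + 1·5 = 6
t_21 = 6·6 + 2·6 + 1·0 = 6
t_22 = 6·6 + 2·6 + 1·6 = 5
t_23 = 6·5 + 2·6 + 1·6 = 6
(t_21, t_22, t_23) = (6, 5, 6) = (t_0, t_1, t_2), so the sequence has period 21.
123 ≡ 18 (mod 21), hence t_123 = t_18 = 0.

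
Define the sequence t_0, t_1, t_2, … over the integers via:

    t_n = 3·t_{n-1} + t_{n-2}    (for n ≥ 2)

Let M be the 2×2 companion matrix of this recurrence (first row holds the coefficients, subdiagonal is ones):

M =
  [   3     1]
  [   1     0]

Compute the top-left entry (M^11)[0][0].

467280

(M^11)[0][0] is the top entry after applying M 11 times to the unit state (1, 0). Equivalently it is h_{12} for the auxiliary sequence (h_n) obeying the same recurrence with h_1 = 1 and h_i = 0 for 0 ≤ i < 1:
h_2 = 3·1 + 1·0 = 3
h_3 = 3·3 + 1·1 = 10
h_4 = 3·10 + 1·3 = 33
h_5 = 3·33 + 1·10 = 109
h_6 = 3·109 + 1·33 = 360
h_7 = 3·360 + 1·109 = 1189
h_8 = 3·1189 + 1·360 = 3927
h_9 = 3·3927 + 1·1189 = 12970
h_10 = 3·12970 + 1·3927 = 42837
h_11 = 3·42837 + 1·12970 = 141481
h_12 = 3·141481 + 1·42837 = 467280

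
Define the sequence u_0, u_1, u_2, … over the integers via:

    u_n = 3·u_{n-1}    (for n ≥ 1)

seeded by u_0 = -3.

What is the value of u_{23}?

-282429536481

u_1 = 3·-3 = -9
u_2 = 3·-9 = -27
u_3 = 3·-27 = -81
u_4 = 3·-81 = -243
u_5 = 3·-243 = -729
u_6 = 3·-729 = -2187
u_7 = 3·-2187 = -6561
u_8 = 3·-6561 = -19683
u_9 = 3·-19683 = -59049
u_10 = 3·-59049 = -177147
u_11 = 3·-177147 = -531441
u_12 = 3·-531441 = -1594323
u_13 = 3·-1594323 = -4782969
u_14 = 3·-4782969 = -14348907
u_15 = 3·-14348907 = -43046721
u_16 = 3·-43046721 = -129140163
u_17 = 3·-129140163 = -387420489
u_18 = 3·-387420489 = -1162261467
u_19 = 3·-1162261467 = -3486784401
u_20 = 3·-3486784401 = -10460353203
u_21 = 3·-10460353203 = -31381059609
u_22 = 3·-31381059609 = -94143178827
u_23 = 3·-94143178827 = -282429536481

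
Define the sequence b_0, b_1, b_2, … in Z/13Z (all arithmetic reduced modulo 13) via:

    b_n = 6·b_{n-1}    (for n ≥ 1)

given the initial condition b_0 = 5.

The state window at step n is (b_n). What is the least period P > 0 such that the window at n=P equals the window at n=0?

12

n=0: window = (5)
n=1: window = (4)
n=2: window = (11)
n=3: window = (1)
n=4: window = (6)
n=5: window = (10)
n=6: window = (8)
n=7: window = (9)
n=8: window = (2)
n=9: window = (12)
n=10: window = (7)
n=11: window = (3)
n=12: window = (5)
window at n=12 equals window at n=0 → period = 12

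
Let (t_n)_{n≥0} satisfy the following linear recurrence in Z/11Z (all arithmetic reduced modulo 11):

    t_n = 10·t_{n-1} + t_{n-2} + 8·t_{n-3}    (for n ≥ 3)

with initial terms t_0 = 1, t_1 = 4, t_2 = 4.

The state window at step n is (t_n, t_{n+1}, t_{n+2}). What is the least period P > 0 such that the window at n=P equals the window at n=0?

n=0: window = (1, 4, 4)
n=1: window = (4, 4, 8)
n=2: window = (4, 8, 6)
n=3: window = (8, 6, 1)
n=4: window = (6, 1, 3)
n=5: window = (1, 3, 2)
n=6: window = (3, 2, 9)
n=7: window = (2, 9, 6)
n=8: window = (9, 6, 8)
n=9: window = (6, 8, 4)
n=10: window = (8, 4, 8)
n=11: window = (4, 8, 5)
n=12: window = (8, 5, 2)
n=13: window = (5, 2, 1)
n=14: window = (2, 1, 8)
n=15: window = (1, 8, 9)
n=16: window = (8, 9, 7)
n=17: window = (9, 7, 0)
n=18: window = (7, 0, 2)
n=19: window = (0, 2, 10)
n=20: window = (2, 10, 3)
n=21: window = (10, 3, 1)
n=22: window = (3, 1, 5)
n=23: window = (1, 5, 9)
n=24: window = (5, 9, 4)
n=25: window = (9, 4, 1)
n=26: window = (4, 1, 9)
n=27: window = (1, 9, 2)
n=28: window = (9, 2, 4)
n=29: window = (2, 4, 4)
n=30: window = (4, 4, 5)
n=31: window = (4, 5, 9)
n=32: window = (5, 9, 6)
n=33: window = (9, 6, 10)
n=34: window = (6, 10, 2)
n=35: window = (10, 2, 1)
n=36: window = (2, 1, 4)
n=37: window = (1, 4, 2)
n=38: window = (4, 2, 10)
n=39: window = (2, 10, 2)
n=40: window = (10, 2, 2)
…
n=1328: window = (0, 5, 1)
n=1329: window = (5, 1, 4)
n=1330: window = (1, 4, 4)
window at n=1330 equals window at n=0 → period = 1330

1330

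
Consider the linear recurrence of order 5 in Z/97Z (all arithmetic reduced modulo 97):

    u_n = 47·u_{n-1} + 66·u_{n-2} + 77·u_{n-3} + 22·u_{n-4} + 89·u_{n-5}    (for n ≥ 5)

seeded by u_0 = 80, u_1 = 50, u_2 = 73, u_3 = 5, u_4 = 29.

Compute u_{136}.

u_5 = 47·29 + 66·5 + 77·73 + 22·50 + 89·80 = 14
u_6 = 47·14 + 66·29 + 77·5 + 22·73 + 89·50 = 89
u_7 = 47·89 + 66·14 + 77·29 + 22·5 + 89·73 = 76
u_8 = 47·76 + 66·89 + 77·14 + 22·29 + 89·5 = 64
u_9 = 47·64 + 66·76 + 77·89 + 22·14 + 89·29 = 15
u_10 = 47·15 + 66·64 + 77·76 + 22·89 + 89·14 = 17
Continuing the recurrence:
  u_11 = 14;  u_12 = 49;  u_13 = 86;  u_14 = 72;  u_15 = 7;  u_16 = 59
  u_17 = 94;  u_18 = 47;  u_19 = 21;  u_20 = 56;  u_21 = 18;  u_22 = 39
  u_23 = 47;  u_24 = 55;  u_25 = 5;  u_26 = 50;  u_27 = 71;  u_28 = 96
  u_29 = 11;  u_30 = 91;  u_31 = 74;  u_32 = 41;  u_33 = 3;  u_34 = 80
  u_35 = 61;  u_36 = 55;  u_37 = 93;  u_38 = 78;  u_39 = 94;  u_40 = 86
  u_41 = 10;  u_42 = 0;  u_43 = 93;  u_44 = 73;  u_45 = 80;  u_46 = 42
  u_47 = 80;  u_48 = 71;  u_49 = 29;  u_50 = 77;  u_51 = 8;  u_52 = 77
  u_53 = 58;  u_54 = 89;  u_55 = 17;  u_56 = 62;  u_57 = 6;  u_58 = 96
  u_59 = 32;  u_60 = 24;  u_61 = 83;  u_62 = 22;  u_63 = 51;  u_64 = 36
  u_65 = 44;  u_66 = 43;  u_67 = 10;  u_68 = 96;  u_69 = 45;  u_70 = 18
  u_71 = 26;  u_72 = 50;  u_73 = 48;  u_74 = 28;  u_75 = 32;  u_76 = 83
  u_77 = 95;  u_78 = 29;  u_79 = 51;  u_80 = 4;  u_81 = 35;  u_82 = 88
  u_83 = 78;  u_84 = 15;  u_85 = 78;  u_86 = 96;  u_87 = 90;  u_88 = 79
  u_89 = 17;  u_90 = 75;  u_91 = 11;  u_92 = 34;  u_93 = 81;  u_94 = 70
  u_95 = 32;  u_96 = 23;  u_97 = 5;  u_98 = 65;  u_99 = 62;  u_100 = 79
  u_101 = 29;  u_102 = 34;  u_103 = 60;  u_104 = 3;  u_105 = 32;  u_106 = 48
  u_107 = 21;  u_108 = 94;  u_109 = 92;  u_110 = 44;  u_111 = 33;  u_112 = 53
  u_113 = 17;  u_114 = 86;  u_115 = 16;  u_116 = 6;  u_117 = 53;  u_118 = 55
  u_119 = 1;  u_120 = 2;  u_121 = 81;  u_122 = 49;  u_123 = 13;  u_124 = 30
  u_125 = 47;  u_126 = 91;  u_127 = 77;  u_128 = 26;  u_129 = 40;  u_130 = 93
  u_131 = 85;  u_132 = 74;  u_133 = 43;  u_134 = 44
u_135 = 47·44 + 66·43 + 77·74 + 22·85 + 89·93 = 90
u_136 = 47·90 + 66·44 + 77·43 + 22·74 + 89·85 = 44

44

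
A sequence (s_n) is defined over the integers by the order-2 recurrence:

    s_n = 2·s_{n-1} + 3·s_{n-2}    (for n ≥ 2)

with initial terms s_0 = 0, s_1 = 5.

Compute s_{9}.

24605

s_2 = 2·5 + 3·0 = 10
s_3 = 2·10 + 3·5 = 35
s_4 = 2·35 + 3·10 = 100
s_5 = 2·100 + 3·35 = 305
s_6 = 2·305 + 3·100 = 910
s_7 = 2·910 + 3·305 = 2735
s_8 = 2·2735 + 3·910 = 8200
s_9 = 2·8200 + 3·2735 = 24605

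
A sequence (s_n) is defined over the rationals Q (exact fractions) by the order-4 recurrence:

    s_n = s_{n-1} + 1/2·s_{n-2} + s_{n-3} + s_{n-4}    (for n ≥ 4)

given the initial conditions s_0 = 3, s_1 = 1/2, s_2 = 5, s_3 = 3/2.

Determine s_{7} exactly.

s_4 = 1·3/2 + 1/2·5 + 1·1/2 + 1·3 = 15/2
s_5 = 1·15/2 + 1/2·3/2 + 1·5 + 1·1/2 = 55/4
s_6 = 1·55/4 + 1/2·15/2 + 1·3/2 + 1·5 = 24
s_7 = 1·24 + 1/2·55/4 + 1·15/2 + 1·3/2 = 319/8

319/8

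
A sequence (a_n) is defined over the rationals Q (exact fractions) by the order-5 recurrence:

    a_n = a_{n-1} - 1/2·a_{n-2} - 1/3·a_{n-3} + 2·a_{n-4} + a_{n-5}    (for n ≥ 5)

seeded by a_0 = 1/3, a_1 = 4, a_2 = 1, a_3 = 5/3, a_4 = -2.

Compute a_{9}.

349/216

a_5 = 1·-2 + -1/2·5/3 + -1/3·1 + 2·4 + 1·1/3 = 31/6
a_6 = 1·31/6 + -1/2·-2 + -1/3·5/3 + 2·1 + 1·4 = 209/18
a_7 = 1·209/18 + -1/2·31/6 + -1/3·-2 + 2·5/3 + 1·1 = 505/36
a_8 = 1·505/36 + -1/2·209/18 + -1/3·31/6 + 2·-2 + 1·5/3 = 25/6
a_9 = 1·25/6 + -1/2·505/36 + -1/3·209/18 + 2·31/6 + 1·-2 = 349/216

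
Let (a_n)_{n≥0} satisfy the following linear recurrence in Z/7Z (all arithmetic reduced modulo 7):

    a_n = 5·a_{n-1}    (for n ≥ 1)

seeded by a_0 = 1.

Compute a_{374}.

a_1 = 5·1 = 5
a_2 = 5·5 = 4
a_3 = 5·4 = 6
a_4 = 5·6 = 2
a_5 = 5·2 = 3
a_6 = 5·3 = 1
(a_6) = (1) = (a_0), so the sequence has period 6.
374 ≡ 2 (mod 6), hence a_374 = a_2 = 4.

4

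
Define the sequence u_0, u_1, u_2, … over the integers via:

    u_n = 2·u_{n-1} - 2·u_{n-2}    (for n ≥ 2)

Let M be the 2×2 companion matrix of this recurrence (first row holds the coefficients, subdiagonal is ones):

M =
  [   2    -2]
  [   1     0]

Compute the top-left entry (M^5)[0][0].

(M^5)[0][0] is the top entry after applying M 5 times to the unit state (1, 0). Equivalently it is h_{6} for the auxiliary sequence (h_n) obeying the same recurrence with h_1 = 1 and h_i = 0 for 0 ≤ i < 1:
h_2 = 2·1 + -2·0 = 2
h_3 = 2·2 + -2·1 = 2
h_4 = 2·2 + -2·2 = 0
h_5 = 2·0 + -2·2 = -4
h_6 = 2·-4 + -2·0 = -8

-8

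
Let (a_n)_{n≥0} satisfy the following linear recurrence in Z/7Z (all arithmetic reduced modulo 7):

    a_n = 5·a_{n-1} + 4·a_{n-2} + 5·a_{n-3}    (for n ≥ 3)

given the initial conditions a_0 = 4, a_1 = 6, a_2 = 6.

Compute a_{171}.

4

a_3 = 5·6 + 4·6 + 5·4 = 4
a_4 = 5·4 + 4·6 + 5·6 = 4
a_5 = 5·4 + 4·4 + 5·6 = 3
a_6 = 5·3 + 4·4 + 5·4 = 2
a_7 = 5·2 + 4·3 + 5·4 = 0
a_8 = 5·0 + 4·2 + 5·3 = 2
a_9 = 5·2 + 4·0 + 5·2 = 6
a_10 = 5·6 + 4·2 + 5·0 = 3
a_11 = 5·3 + 4·6 + 5·2 = 0
a_12 = 5·0 + 4·3 + 5·6 = 0
a_13 = 5·0 + 4·0 + 5·3 = 1
a_14 = 5·1 + 4·0 + 5·0 = 5
a_15 = 5·5 + 4·1 + 5·0 = 1
a_16 = 5·1 + 4·5 + 5·1 = 2
a_17 = 5·2 + 4·1 + 5·5 = 4
a_18 = 5·4 + 4·2 + 5·1 = 5
a_19 = 5·5 + 4·4 + 5·2 = 2
a_20 = 5·2 + 4·5 + 5·4 = 1
a_21 = 5·1 + 4·2 + 5·5 = 3
a_22 = 5·3 + 4·1 + 5·2 = 1
a_23 = 5·1 + 4·3 + 5·1 = 1
a_24 = 5·1 + 4·1 + 5·3 = 3
a_25 = 5·3 + 4·1 + 5·1 = 3
a_26 = 5·3 + 4·3 + 5·1 = 4
a_27 = 5·4 + 4·3 + 5·3 = 5
a_28 = 5·5 + 4·4 + 5·3 = 0
a_29 = 5·0 + 4·5 + 5·4 = 5
a_30 = 5·5 + 4·0 + 5·5 = 1
a_31 = 5·1 + 4·5 + 5·0 = 4
a_32 = 5·4 + 4·1 + 5·5 = 0
a_33 = 5·0 + 4·4 + 5·1 = 0
a_34 = 5·0 + 4·0 + 5·4 = 6
a_35 = 5·6 + 4·0 + 5·0 = 2
a_36 = 5·2 + 4·6 + 5·0 = 6
a_37 = 5·6 + 4·2 + 5·6 = 5
a_38 = 5·5 + 4·6 + 5·2 = 3
a_39 = 5·3 + 4·5 + 5·6 = 2
a_40 = 5·2 + 4·3 + 5·5 = 5
a_41 = 5·5 + 4·2 + 5·3 = 6
a_42 = 5·6 + 4·5 + 5·2 = 4
a_43 = 5·4 + 4·6 + 5·5 = 6
a_44 = 5·6 + 4·4 + 5·6 = 6
(a_42, a_43, a_44) = (4, 6, 6) = (a_0, a_1, a_2), so the sequence has period 42.
171 ≡ 3 (mod 42), hence a_171 = a_3 = 4.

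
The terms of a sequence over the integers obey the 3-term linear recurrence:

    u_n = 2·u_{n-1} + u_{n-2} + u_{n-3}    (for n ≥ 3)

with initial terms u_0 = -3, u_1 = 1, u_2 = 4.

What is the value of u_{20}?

u_3 = 2·4 + 1·1 + 1·-3 = 6
u_4 = 2·6 + 1·4 + 1·1 = 17
u_5 = 2·17 + 1·6 + 1·4 = 44
u_6 = 2·44 + 1·17 + 1·6 = 111
u_7 = 2·111 + 1·44 + 1·17 = 283
u_8 = 2·283 + 1·111 + 1·44 = 721
u_9 = 2·721 + 1·283 + 1·111 = 1836
u_10 = 2·1836 + 1·721 + 1·283 = 4676
u_11 = 2·4676 + 1·1836 + 1·721 = 11909
u_12 = 2·11909 + 1·4676 + 1·1836 = 30330
u_13 = 2·30330 + 1·11909 + 1·4676 = 77245
u_14 = 2·77245 + 1·30330 + 1·11909 = 196729
u_15 = 2·196729 + 1·77245 + 1·30330 = 501033
u_16 = 2·501033 + 1·196729 + 1·77245 = 1276040
u_17 = 2·1276040 + 1·501033 + 1·196729 = 3249842
u_18 = 2·3249842 + 1·1276040 + 1·501033 = 8276757
u_19 = 2·8276757 + 1·3249842 + 1·1276040 = 21079396
u_20 = 2·21079396 + 1·8276757 + 1·3249842 = 53685391

53685391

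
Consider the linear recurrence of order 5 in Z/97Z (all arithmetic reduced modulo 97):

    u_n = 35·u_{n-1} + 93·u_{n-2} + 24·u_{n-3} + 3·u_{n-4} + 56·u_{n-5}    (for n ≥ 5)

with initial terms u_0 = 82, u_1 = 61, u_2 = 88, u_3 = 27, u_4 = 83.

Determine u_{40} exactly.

u_5 = 35·83 + 93·27 + 24·88 + 3·61 + 56·82 = 81
u_6 = 35·81 + 93·83 + 24·27 + 3·88 + 56·61 = 41
u_7 = 35·41 + 93·81 + 24·83 + 3·27 + 56·88 = 61
u_8 = 35·61 + 93·41 + 24·81 + 3·83 + 56·27 = 50
u_9 = 35·50 + 93·61 + 24·41 + 3·81 + 56·83 = 9
u_10 = 35·9 + 93·50 + 24·61 + 3·41 + 56·81 = 30
u_11 = 35·30 + 93·9 + 24·50 + 3·61 + 56·41 = 37
u_12 = 35·37 + 93·30 + 24·9 + 3·50 + 56·61 = 10
u_13 = 35·10 + 93·37 + 24·30 + 3·9 + 56·50 = 63
u_14 = 35·63 + 93·10 + 24·37 + 3·30 + 56·9 = 58
u_15 = 35·58 + 93·63 + 24·10 + 3·37 + 56·30 = 26
u_16 = 35·26 + 93·58 + 24·63 + 3·10 + 56·37 = 24
u_17 = 35·24 + 93·26 + 24·58 + 3·63 + 56·10 = 64
u_18 = 35·64 + 93·24 + 24·26 + 3·58 + 56·63 = 68
u_19 = 35·68 + 93·64 + 24·24 + 3·26 + 56·58 = 12
u_20 = 35·12 + 93·68 + 24·64 + 3·24 + 56·26 = 11
u_21 = 35·11 + 93·12 + 24·68 + 3·64 + 56·24 = 13
u_22 = 35·13 + 93·11 + 24·12 + 3·68 + 56·64 = 25
u_23 = 35·25 + 93·13 + 24·11 + 3·12 + 56·68 = 81
u_24 = 35·81 + 93·25 + 24·13 + 3·11 + 56·12 = 66
u_25 = 35·66 + 93·81 + 24·25 + 3·13 + 56·11 = 40
u_26 = 35·40 + 93·66 + 24·81 + 3·25 + 56·13 = 3
u_27 = 35·3 + 93·40 + 24·66 + 3·81 + 56·25 = 68
u_28 = 35·68 + 93·3 + 24·40 + 3·66 + 56·81 = 11
u_29 = 35·11 + 93·68 + 24·3 + 3·40 + 56·66 = 24
u_30 = 35·24 + 93·11 + 24·68 + 3·3 + 56·40 = 21
u_31 = 35·21 + 93·24 + 24·11 + 3·68 + 56·3 = 14
u_32 = 35·14 + 93·21 + 24·24 + 3·11 + 56·68 = 70
u_33 = 35·70 + 93·14 + 24·21 + 3·24 + 56·11 = 94
u_34 = 35·94 + 93·70 + 24·14 + 3·21 + 56·24 = 0
u_35 = 35·0 + 93·94 + 24·70 + 3·14 + 56·21 = 0
u_36 = 35·0 + 93·0 + 24·94 + 3·70 + 56·14 = 49
u_37 = 35·49 + 93·0 + 24·0 + 3·94 + 56·70 = 0
u_38 = 35·0 + 93·49 + 24·0 + 3·0 + 56·94 = 24
u_39 = 35·24 + 93·0 + 24·49 + 3·0 + 56·0 = 76
u_40 = 35·76 + 93·24 + 24·0 + 3·49 + 56·0 = 92

92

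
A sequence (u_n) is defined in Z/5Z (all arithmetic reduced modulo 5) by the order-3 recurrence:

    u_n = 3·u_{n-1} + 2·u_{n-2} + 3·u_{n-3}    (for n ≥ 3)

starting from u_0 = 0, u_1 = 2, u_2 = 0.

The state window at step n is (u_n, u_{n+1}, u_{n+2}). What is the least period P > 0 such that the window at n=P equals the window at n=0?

n=0: window = (0, 2, 0)
n=1: window = (2, 0, 4)
n=2: window = (0, 4, 3)
n=3: window = (4, 3, 2)
n=4: window = (3, 2, 4)
n=5: window = (2, 4, 0)
n=6: window = (4, 0, 4)
n=7: window = (0, 4, 4)
n=8: window = (4, 4, 0)
n=9: window = (4, 0, 0)
n=10: window = (0, 0, 2)
n=11: window = (0, 2, 1)
n=12: window = (2, 1, 2)
n=13: window = (1, 2, 4)
n=14: window = (2, 4, 4)
n=15: window = (4, 4, 1)
n=16: window = (4, 1, 3)
n=17: window = (1, 3, 3)
n=18: window = (3, 3, 3)
n=19: window = (3, 3, 4)
n=20: window = (3, 4, 2)
n=21: window = (4, 2, 3)
n=22: window = (2, 3, 0)
n=23: window = (3, 0, 2)
n=24: window = (0, 2, 0)
window at n=24 equals window at n=0 → period = 24

24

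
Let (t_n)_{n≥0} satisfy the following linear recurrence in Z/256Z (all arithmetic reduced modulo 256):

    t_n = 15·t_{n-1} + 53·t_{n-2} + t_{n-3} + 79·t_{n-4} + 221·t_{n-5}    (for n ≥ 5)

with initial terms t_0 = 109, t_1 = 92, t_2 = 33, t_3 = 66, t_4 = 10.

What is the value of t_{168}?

t_5 = 15·10 + 53·66 + 1·33 + 79·92 + 221·109 = 222
t_6 = 15·222 + 53·10 + 1·66 + 79·33 + 221·92 = 241
t_7 = 15·241 + 53·222 + 1·10 + 79·66 + 221·33 = 250
t_8 = 15·250 + 53·241 + 1·222 + 79·10 + 221·66 = 121
t_9 = 15·121 + 53·250 + 1·241 + 79·222 + 221·10 = 238
t_10 = 15·238 + 53·121 + 1·250 + 79·241 + 221·222 = 254
Continuing the recurrence:
  t_11 = 212;  t_12 = 25;  t_13 = 64;  t_14 = 153;  t_15 = 2;  t_16 = 198
  t_17 = 242;  t_18 = 165;  t_19 = 62;  t_20 = 145;  t_21 = 150;  t_22 = 226
  t_23 = 112;  t_24 = 53;  t_25 = 164;  t_26 = 65;  t_27 = 162;  t_28 = 162
  t_29 = 166;  t_30 = 137;  t_31 = 34;  t_32 = 217;  t_33 = 94;  t_34 = 38
  t_35 = 76;  t_36 = 1;  t_37 = 72;  t_38 = 153;  t_39 = 34;  t_40 = 222
  t_41 = 186;  t_42 = 93;  t_43 = 102;  t_44 = 209;  t_45 = 198;  t_46 = 138
  t_47 = 168;  t_48 = 189;  t_49 = 236;  t_50 = 33;  t_51 = 130;  t_52 = 186
  t_53 = 238;  t_54 = 225;  t_55 = 202;  t_56 = 249;  t_57 = 78;  t_58 = 206
  t_59 = 196;  t_60 = 169;  t_61 = 80;  t_62 = 89;  t_63 = 194;  t_64 = 118
  t_65 = 2;  t_66 = 213;  t_67 = 14;  t_68 = 209;  t_69 = 118;  t_70 = 178
  t_71 = 224;  t_72 = 5;  t_73 = 52;  t_74 = 193;  t_75 = 226;  t_76 = 82
  t_77 = 182;  t_78 = 249;  t_79 = 242;  t_80 = 217;  t_81 = 190;  t_82 = 246
  t_83 = 60;  t_84 = 17;  t_85 = 88;  t_86 = 217;  t_87 = 226;  t_88 = 142
  t_89 = 202;  t_90 = 13;  t_91 = 54;  t_92 = 145;  t_93 = 166;  t_94 = 90
  t_95 = 24;  t_96 = 13;  t_97 = 124;  t_98 = 33;  t_99 = 194;  t_100 = 106
  t_101 = 254;  t_102 = 209;  t_103 = 154;  t_104 = 121;  t_105 = 174;  t_106 = 158
  t_107 = 180;  t_108 = 57;  t_109 = 96;  t_110 = 25;  t_111 = 130;  t_112 = 38
  t_113 = 18;  t_114 = 5;  t_115 = 222;  t_116 = 17;  t_117 = 86;  t_118 = 130
  t_119 = 80;  t_120 = 213;  t_121 = 196;  t_122 = 65;  t_123 = 34;  t_124 = 2
  t_125 = 198;  t_126 = 105;  t_127 = 194;  t_128 = 217;  t_129 = 30;  t_130 = 198
  t_131 = 44;  t_132 = 33;  t_133 = 104;  t_134 = 25;  t_135 = 162;  t_136 = 62
  t_137 = 218;  t_138 = 189;  t_139 = 6;  t_140 = 81;  t_141 = 134;  t_142 = 42
  t_143 = 136;  t_144 = 93;  t_145 = 12;  t_146 = 33;  t_147 = 2;  t_148 = 26
  t_149 = 14;  t_150 = 193;  t_151 = 106;  t_152 = 249;  t_153 = 14;  t_154 = 110
  t_155 = 164;  t_156 = 201;  t_157 = 112;  t_158 = 217;  t_159 = 66;  t_160 = 214
  t_161 = 34;  t_162 = 53;  t_163 = 174;  t_164 = 81;  t_165 = 54;  t_166 = 82
t_167 = 15·82 + 53·54 + 1·81 + 79·174 + 221·53 = 192
t_168 = 15·192 + 53·82 + 1·54 + 79·81 + 221·174 = 165

165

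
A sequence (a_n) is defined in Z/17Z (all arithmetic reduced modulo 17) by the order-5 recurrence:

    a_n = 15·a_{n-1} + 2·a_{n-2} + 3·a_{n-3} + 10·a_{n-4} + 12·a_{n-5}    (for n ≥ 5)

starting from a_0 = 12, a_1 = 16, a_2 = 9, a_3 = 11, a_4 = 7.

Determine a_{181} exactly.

a_5 = 15·7 + 2·11 + 3·9 + 10·16 + 12·12 = 16
a_6 = 15·16 + 2·7 + 3·11 + 10·9 + 12·16 = 8
a_7 = 15·8 + 2·16 + 3·7 + 10·11 + 12·9 = 0
a_8 = 15·0 + 2·8 + 3·16 + 10·7 + 12·11 = 11
a_9 = 15·11 + 2·0 + 3·8 + 10·16 + 12·7 = 8
a_10 = 15·8 + 2·11 + 3·0 + 10·8 + 12·16 = 6
Continuing the recurrence:
  a_11 = 14;  a_12 = 16;  a_13 = 5;  a_14 = 16;  a_15 = 0;  a_16 = 1
  a_17 = 16;  a_18 = 3;  a_19 = 0;  a_20 = 13;  a_21 = 2;  a_22 = 6
  a_23 = 16;  a_24 = 14;  a_25 = 11;  a_26 = 2;  a_27 = 3;  a_28 = 6
  a_29 = 6;  a_30 = 8;  a_31 = 0;  a_32 = 11;  a_33 = 15;  a_34 = 8
  a_35 = 7;  a_36 = 4;  a_37 = 6;  a_38 = 5;  a_39 = 10;  a_40 = 13
  a_41 = 15;  a_42 = 12;  a_43 = 1;  a_44 = 11;  a_45 = 16;  a_46 = 4
  a_47 = 7;  a_48 = 11;  a_49 = 7;  a_50 = 6;  a_51 = 0;  a_52 = 6
  a_53 = 4;  a_54 = 12;  a_55 = 6;  a_56 = 16;  a_57 = 9;  a_58 = 13
  a_59 = 6;  a_60 = 1;  a_61 = 8;  a_62 = 4;  a_63 = 6;  a_64 = 0
  a_65 = 14;  a_66 = 7;  a_67 = 3;  a_68 = 3;  a_69 = 8;  a_70 = 16
  a_71 = 5;  a_72 = 10;  a_73 = 1;  a_74 = 0;  a_75 = 2;  a_76 = 6
  a_77 = 3;  a_78 = 7;  a_79 = 13;  a_80 = 13;  a_81 = 4;  a_82 = 10
  a_83 = 3;  a_84 = 6;  a_85 = 16;  a_86 = 1;  a_87 = 11;  a_88 = 5
  a_89 = 9;  a_90 = 6;  a_91 = 7;  a_92 = 3;  a_93 = 6;  a_94 = 13
  a_95 = 1;  a_96 = 3;  a_97 = 12;  a_98 = 0;  a_99 = 12;  a_100 = 3
  a_101 = 4;  a_102 = 8;  a_103 = 2;  a_104 = 11;  a_105 = 14;  a_106 = 9
  a_107 = 6;  a_108 = 12;  a_109 = 15;  a_110 = 15;  a_111 = 0;  a_112 = 12
  a_113 = 9;  a_114 = 13;  a_115 = 4;  a_116 = 12;  a_117 = 2;  a_118 = 15
  a_119 = 2;  a_120 = 13;  a_121 = 0;  a_122 = 2;  a_123 = 14;  a_124 = 11
  a_125 = 15;  a_126 = 3;  a_127 = 0;  a_128 = 6;  a_129 = 7;  a_130 = 4
  a_131 = 9;  a_132 = 3;  a_133 = 13;  a_134 = 12;  a_135 = 13;  a_136 = 5
  a_137 = 14;  a_138 = 8;  a_139 = 12;  a_140 = 2;  a_141 = 6;  a_142 = 4
  a_143 = 5;  a_144 = 10;  a_145 = 1;  a_146 = 9;  a_147 = 10;  a_148 = 8
  a_149 = 8;  a_150 = 13;  a_151 = 1;  a_152 = 10;  a_153 = 10;  a_154 = 8
  a_155 = 13;  a_156 = 13;  a_157 = 6;  a_158 = 15;  a_159 = 9;  a_160 = 10
  a_161 = 4;  a_162 = 6;  a_163 = 7;  a_164 = 14;  a_165 = 11;  a_166 = 16
  a_167 = 4;  a_168 = 9;  a_169 = 10;  a_170 = 13;  a_171 = 15;  a_172 = 11
  a_173 = 0;  a_174 = 11;  a_175 = 11;  a_176 = 1;  a_177 = 15;  a_178 = 13
  a_179 = 11
a_180 = 15·11 + 2·13 + 3·15 + 10·1 + 12·11 = 4
a_181 = 15·4 + 2·11 + 3·13 + 10·15 + 12·1 = 11

11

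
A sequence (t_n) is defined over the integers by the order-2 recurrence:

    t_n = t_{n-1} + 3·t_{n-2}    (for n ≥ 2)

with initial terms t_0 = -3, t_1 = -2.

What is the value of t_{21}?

-66339881

t_2 = 1·-2 + 3·-3 = -11
t_3 = 1·-11 + 3·-2 = -17
t_4 = 1·-17 + 3·-11 = -50
t_5 = 1·-50 + 3·-17 = -101
t_6 = 1·-101 + 3·-50 = -251
t_7 = 1·-251 + 3·-101 = -554
t_8 = 1·-554 + 3·-251 = -1307
t_9 = 1·-1307 + 3·-554 = -2969
t_10 = 1·-2969 + 3·-1307 = -6890
t_11 = 1·-6890 + 3·-2969 = -15797
t_12 = 1·-15797 + 3·-6890 = -36467
t_13 = 1·-36467 + 3·-15797 = -83858
t_14 = 1·-83858 + 3·-36467 = -193259
t_15 = 1·-193259 + 3·-83858 = -444833
t_16 = 1·-444833 + 3·-193259 = -1024610
t_17 = 1·-1024610 + 3·-444833 = -2359109
t_18 = 1·-2359109 + 3·-1024610 = -5432939
t_19 = 1·-5432939 + 3·-2359109 = -12510266
t_20 = 1·-12510266 + 3·-5432939 = -28809083
t_21 = 1·-28809083 + 3·-12510266 = -66339881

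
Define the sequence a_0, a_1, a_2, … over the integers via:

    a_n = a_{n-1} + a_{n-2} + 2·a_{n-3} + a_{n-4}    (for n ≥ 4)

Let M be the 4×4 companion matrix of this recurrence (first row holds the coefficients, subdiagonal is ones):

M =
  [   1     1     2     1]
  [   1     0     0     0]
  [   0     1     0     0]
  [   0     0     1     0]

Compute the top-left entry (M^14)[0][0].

13933

(M^14)[0][0] is the top entry after applying M 14 times to the unit state (1, 0, 0, 0). Equivalently it is h_{17} for the auxiliary sequence (h_n) obeying the same recurrence with h_3 = 1 and h_i = 0 for 0 ≤ i < 3:
h_4 = 1·1 + 1·0 + 2·0 + 1·0 = 1
h_5 = 1·1 + 1·1 + 2·0 + 1·0 = 2
h_6 = 1·2 + 1·1 + 2·1 + 1·0 = 5
h_7 = 1·5 + 1·2 + 2·1 + 1·1 = 10
h_8 = 1·10 + 1·5 + 2·2 + 1·1 = 20
h_9 = 1·20 + 1·10 + 2·5 + 1·2 = 42
h_10 = 1·42 + 1·20 + 2·10 + 1·5 = 87
h_11 = 1·87 + 1·42 + 2·20 + 1·10 = 179
h_12 = 1·179 + 1·87 + 2·42 + 1·20 = 370
h_13 = 1·370 + 1·179 + 2·87 + 1·42 = 765
h_14 = 1·765 + 1·370 + 2·179 + 1·87 = 1580
h_15 = 1·1580 + 1·765 + 2·370 + 1·179 = 3264
h_16 = 1·3264 + 1·1580 + 2·765 + 1·370 = 6744
h_17 = 1·6744 + 1·3264 + 2·1580 + 1·765 = 13933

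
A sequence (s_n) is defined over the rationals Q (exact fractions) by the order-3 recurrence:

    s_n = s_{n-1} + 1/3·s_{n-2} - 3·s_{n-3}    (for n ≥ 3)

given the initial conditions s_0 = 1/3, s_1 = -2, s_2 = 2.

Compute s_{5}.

s_3 = 1·2 + 1/3·-2 + -3·1/3 = 1/3
s_4 = 1·1/3 + 1/3·2 + -3·-2 = 7
s_5 = 1·7 + 1/3·1/3 + -3·2 = 10/9

10/9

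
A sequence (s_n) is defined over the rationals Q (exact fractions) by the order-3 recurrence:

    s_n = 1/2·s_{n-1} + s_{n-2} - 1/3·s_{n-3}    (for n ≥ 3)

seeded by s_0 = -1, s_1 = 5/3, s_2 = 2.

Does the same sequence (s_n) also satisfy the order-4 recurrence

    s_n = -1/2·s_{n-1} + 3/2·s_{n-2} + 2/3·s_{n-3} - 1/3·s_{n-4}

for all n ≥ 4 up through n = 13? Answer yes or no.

yes

Terms s_0..s_13: -1, 5/3, 2, 3, 53/18, 137/36, 277/72, 2051/432, 4279/864, 10267/1728, 65741/10368, 51571/6912, 111847/13824, 2337251/248832
n=4: candidate gives 53/18, actual s_4 = 53/18 ✓
n=5: candidate gives 137/36, actual s_5 = 137/36 ✓
n=6: candidate gives 277/72, actual s_6 = 277/72 ✓
n=7: candidate gives 2051/432, actual s_7 = 2051/432 ✓
n=8: candidate gives 4279/864, actual s_8 = 4279/864 ✓
n=9: candidate gives 10267/1728, actual s_9 = 10267/1728 ✓
n=10: candidate gives 65741/10368, actual s_10 = 65741/10368 ✓
n=11: candidate gives 51571/6912, actual s_11 = 51571/6912 ✓
n=12: candidate gives 111847/13824, actual s_12 = 111847/13824 ✓
n=13: candidate gives 2337251/248832, actual s_13 = 2337251/248832 ✓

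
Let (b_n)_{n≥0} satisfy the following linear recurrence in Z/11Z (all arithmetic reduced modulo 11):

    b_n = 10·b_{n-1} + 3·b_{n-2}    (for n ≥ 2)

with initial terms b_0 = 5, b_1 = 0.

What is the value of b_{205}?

0

b_2 = 10·0 + 3·5 = 4
b_3 = 10·4 + 3·0 = 7
b_4 = 10·7 + 3·4 = 5
b_5 = 10·5 + 3·7 = 5
b_6 = 10·5 + 3·5 = 10
b_7 = 10·10 + 3·5 = 5
Continuing the recurrence:
  b_8 = 3;  b_9 = 1;  b_10 = 8;  b_11 = 6;  b_12 = 7;  b_13 = 0
  b_14 = 10;  b_15 = 1;  b_16 = 7;  b_17 = 7;  b_18 = 3;  b_19 = 7
  b_20 = 2;  b_21 = 8;  b_22 = 9;  b_23 = 4;  b_24 = 1;  b_25 = 0
  b_26 = 3;  b_27 = 8;  b_28 = 1;  b_29 = 1;  b_30 = 2;  b_31 = 1
  b_32 = 5;  b_33 = 9;  b_34 = 6;  b_35 = 10;  b_36 = 8;  b_37 = 0
  b_38 = 2;  b_39 = 9;  b_40 = 8;  b_41 = 8;  b_42 = 5;  b_43 = 8
  b_44 = 7;  b_45 = 6;  b_46 = 4;  b_47 = 3;  b_48 = 9;  b_49 = 0
  b_50 = 5;  b_51 = 6;  b_52 = 9;  b_53 = 9;  b_54 = 7;  b_55 = 9
  b_56 = 1;  b_57 = 4;  b_58 = 10;  b_59 = 2;  b_60 = 6;  b_61 = 0
  b_62 = 7;  b_63 = 4;  b_64 = 6;  b_65 = 6;  b_66 = 1;  b_67 = 6
  b_68 = 8;  b_69 = 10;  b_70 = 3;  b_71 = 5;  b_72 = 4;  b_73 = 0
  b_74 = 1;  b_75 = 10;  b_76 = 4;  b_77 = 4;  b_78 = 8;  b_79 = 4
  b_80 = 9;  b_81 = 3;  b_82 = 2;  b_83 = 7;  b_84 = 10;  b_85 = 0
  b_86 = 8;  b_87 = 3;  b_88 = 10;  b_89 = 10;  b_90 = 9;  b_91 = 10
  b_92 = 6;  b_93 = 2;  b_94 = 5;  b_95 = 1;  b_96 = 3;  b_97 = 0
  b_98 = 9;  b_99 = 2;  b_100 = 3;  b_101 = 3;  b_102 = 6;  b_103 = 3
  b_104 = 4;  b_105 = 5;  b_106 = 7;  b_107 = 8;  b_108 = 2;  b_109 = 0
  b_110 = 6;  b_111 = 5;  b_112 = 2;  b_113 = 2;  b_114 = 4;  b_115 = 2
  b_116 = 10;  b_117 = 7;  b_118 = 1;  b_119 = 9;  b_120 = 5;  b_121 = 0
  b_122 = 4;  b_123 = 7;  b_124 = 5;  b_125 = 5;  b_126 = 10;  b_127 = 5
  b_128 = 3;  b_129 = 1;  b_130 = 8;  b_131 = 6;  b_132 = 7;  b_133 = 0
  b_134 = 10;  b_135 = 1;  b_136 = 7;  b_137 = 7;  b_138 = 3;  b_139 = 7
  b_140 = 2;  b_141 = 8;  b_142 = 9;  b_143 = 4;  b_144 = 1;  b_145 = 0
  b_146 = 3;  b_147 = 8;  b_148 = 1;  b_149 = 1;  b_150 = 2;  b_151 = 1
  b_152 = 5;  b_153 = 9;  b_154 = 6;  b_155 = 10;  b_156 = 8;  b_157 = 0
  b_158 = 2;  b_159 = 9;  b_160 = 8;  b_161 = 8;  b_162 = 5;  b_163 = 8
  b_164 = 7;  b_165 = 6;  b_166 = 4;  b_167 = 3;  b_168 = 9;  b_169 = 0
  b_170 = 5;  b_171 = 6;  b_172 = 9;  b_173 = 9;  b_174 = 7;  b_175 = 9
  b_176 = 1;  b_177 = 4;  b_178 = 10;  b_179 = 2;  b_180 = 6;  b_181 = 0
  b_182 = 7;  b_183 = 4;  b_184 = 6;  b_185 = 6;  b_186 = 1;  b_187 = 6
  b_188 = 8;  b_189 = 10;  b_190 = 3;  b_191 = 5;  b_192 = 4;  b_193 = 0
  b_194 = 1;  b_195 = 10;  b_196 = 4;  b_197 = 4;  b_198 = 8;  b_199 = 4
  b_200 = 9;  b_201 = 3;  b_202 = 2;  b_203 = 7
b_204 = 10·7 + 3·2 = 10
b_205 = 10·10 + 3·7 = 0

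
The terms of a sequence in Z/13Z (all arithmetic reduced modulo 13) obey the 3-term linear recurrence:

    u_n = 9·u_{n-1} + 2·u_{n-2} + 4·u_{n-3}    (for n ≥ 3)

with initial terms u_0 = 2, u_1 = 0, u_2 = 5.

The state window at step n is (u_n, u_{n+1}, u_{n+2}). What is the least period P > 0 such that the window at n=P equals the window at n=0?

1098

n=0: window = (2, 0, 5)
n=1: window = (0, 5, 1)
n=2: window = (5, 1, 6)
n=3: window = (1, 6, 11)
n=4: window = (6, 11, 11)
n=5: window = (11, 11, 2)
n=6: window = (11, 2, 6)
n=7: window = (2, 6, 11)
n=8: window = (6, 11, 2)
n=9: window = (11, 2, 12)
n=10: window = (2, 12, 0)
n=11: window = (12, 0, 6)
n=12: window = (0, 6, 11)
n=13: window = (6, 11, 7)
n=14: window = (11, 7, 5)
n=15: window = (7, 5, 12)
n=16: window = (5, 12, 3)
n=17: window = (12, 3, 6)
n=18: window = (3, 6, 4)
n=19: window = (6, 4, 8)
n=20: window = (4, 8, 0)
n=21: window = (8, 0, 6)
n=22: window = (0, 6, 8)
n=23: window = (6, 8, 6)
n=24: window = (8, 6, 3)
n=25: window = (6, 3, 6)
n=26: window = (3, 6, 6)
n=27: window = (6, 6, 0)
n=28: window = (6, 0, 10)
n=29: window = (0, 10, 10)
n=30: window = (10, 10, 6)
n=31: window = (10, 6, 10)
n=32: window = (6, 10, 12)
n=33: window = (10, 12, 9)
n=34: window = (12, 9, 2)
n=35: window = (9, 2, 6)
n=36: window = (2, 6, 3)
n=37: window = (6, 3, 8)
n=38: window = (3, 8, 11)
n=39: window = (8, 11, 10)
n=40: window = (11, 10, 1)
…
n=1096: window = (10, 10, 2)
n=1097: window = (10, 2, 0)
n=1098: window = (2, 0, 5)
window at n=1098 equals window at n=0 → period = 1098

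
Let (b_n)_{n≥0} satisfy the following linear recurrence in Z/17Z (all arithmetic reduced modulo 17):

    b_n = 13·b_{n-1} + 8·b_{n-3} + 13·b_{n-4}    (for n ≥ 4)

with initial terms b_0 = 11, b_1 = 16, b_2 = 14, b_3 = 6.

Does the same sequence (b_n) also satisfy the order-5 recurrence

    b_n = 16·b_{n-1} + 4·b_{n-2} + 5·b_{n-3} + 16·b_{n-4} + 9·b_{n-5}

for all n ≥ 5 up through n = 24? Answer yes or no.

Terms b_0..b_24: 11, 16, 14, 6, 9, 12, 12, 0, 9, 12, 6, 14, 4, 1, 16, 14, 4, 6, 7, 16, 2, 7, 4, 4, 15
n=5: candidate gives 15, actual b_5 = 12 ✗

no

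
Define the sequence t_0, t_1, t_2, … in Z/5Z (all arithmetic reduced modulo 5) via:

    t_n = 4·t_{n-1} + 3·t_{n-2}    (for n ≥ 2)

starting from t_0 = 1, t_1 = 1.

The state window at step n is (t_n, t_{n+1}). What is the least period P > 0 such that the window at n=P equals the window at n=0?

n=0: window = (1, 1)
n=1: window = (1, 2)
n=2: window = (2, 1)
n=3: window = (1, 0)
n=4: window = (0, 3)
n=5: window = (3, 2)
n=6: window = (2, 2)
n=7: window = (2, 4)
n=8: window = (4, 2)
n=9: window = (2, 0)
n=10: window = (0, 1)
n=11: window = (1, 4)
n=12: window = (4, 4)
n=13: window = (4, 3)
n=14: window = (3, 4)
n=15: window = (4, 0)
n=16: window = (0, 2)
n=17: window = (2, 3)
n=18: window = (3, 3)
n=19: window = (3, 1)
n=20: window = (1, 3)
n=21: window = (3, 0)
n=22: window = (0, 4)
n=23: window = (4, 1)
n=24: window = (1, 1)
window at n=24 equals window at n=0 → period = 24

24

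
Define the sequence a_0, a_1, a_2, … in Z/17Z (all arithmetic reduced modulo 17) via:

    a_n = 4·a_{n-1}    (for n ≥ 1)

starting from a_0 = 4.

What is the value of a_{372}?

4

a_1 = 4·4 = 16
a_2 = 4·16 = 13
a_3 = 4·13 = 1
a_4 = 4·1 = 4
(a_4) = (4) = (a_0), so the sequence has period 4.
372 ≡ 0 (mod 4), hence a_372 = a_0 = 4.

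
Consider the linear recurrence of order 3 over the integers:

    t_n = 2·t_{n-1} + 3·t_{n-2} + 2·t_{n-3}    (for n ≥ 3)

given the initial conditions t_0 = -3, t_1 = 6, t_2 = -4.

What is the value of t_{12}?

68792

t_3 = 2·-4 + 3·6 + 2·-3 = 4
t_4 = 2·4 + 3·-4 + 2·6 = 8
t_5 = 2·8 + 3·4 + 2·-4 = 20
t_6 = 2·20 + 3·8 + 2·4 = 72
t_7 = 2·72 + 3·20 + 2·8 = 220
t_8 = 2·220 + 3·72 + 2·20 = 696
t_9 = 2·696 + 3·220 + 2·72 = 2196
t_10 = 2·2196 + 3·696 + 2·220 = 6920
t_11 = 2·6920 + 3·2196 + 2·696 = 21820
t_12 = 2·21820 + 3·6920 + 2·2196 = 68792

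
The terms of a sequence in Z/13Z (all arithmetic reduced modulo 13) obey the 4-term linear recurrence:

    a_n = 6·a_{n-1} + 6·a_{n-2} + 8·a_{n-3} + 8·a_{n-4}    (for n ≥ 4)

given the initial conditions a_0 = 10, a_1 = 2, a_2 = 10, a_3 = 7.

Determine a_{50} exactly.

a_4 = 6·7 + 6·10 + 8·2 + 8·10 = 3
a_5 = 6·3 + 6·7 + 8·10 + 8·2 = 0
a_6 = 6·0 + 6·3 + 8·7 + 8·10 = 11
a_7 = 6·11 + 6·0 + 8·3 + 8·7 = 3
a_8 = 6·3 + 6·11 + 8·0 + 8·3 = 4
a_9 = 6·4 + 6·3 + 8·11 + 8·0 = 0
a_10 = 6·0 + 6·4 + 8·3 + 8·11 = 6
a_11 = 6·6 + 6·0 + 8·4 + 8·3 = 1
a_12 = 6·1 + 6·6 + 8·0 + 8·4 = 9
a_13 = 6·9 + 6·1 + 8·6 + 8·0 = 4
a_14 = 6·4 + 6·9 + 8·1 + 8·6 = 4
a_15 = 6·4 + 6·4 + 8·9 + 8·1 = 11
a_16 = 6·11 + 6·4 + 8·4 + 8·9 = 12
a_17 = 6·12 + 6·11 + 8·4 + 8·4 = 7
a_18 = 6·7 + 6·12 + 8·11 + 8·4 = 0
a_19 = 6·0 + 6·7 + 8·12 + 8·11 = 5
a_20 = 6·5 + 6·0 + 8·7 + 8·12 = 0
a_21 = 6·0 + 6·5 + 8·0 + 8·7 = 8
a_22 = 6·8 + 6·0 + 8·5 + 8·0 = 10
a_23 = 6·10 + 6·8 + 8·0 + 8·5 = 5
a_24 = 6·5 + 6·10 + 8·8 + 8·0 = 11
a_25 = 6·11 + 6·5 + 8·10 + 8·8 = 6
a_26 = 6·6 + 6·11 + 8·5 + 8·10 = 1
a_27 = 6·1 + 6·6 + 8·11 + 8·5 = 1
a_28 = 6·1 + 6·1 + 8·6 + 8·11 = 5
a_29 = 6·5 + 6·1 + 8·1 + 8·6 = 1
a_30 = 6·1 + 6·5 + 8·1 + 8·1 = 0
a_31 = 6·0 + 6·1 + 8·5 + 8·1 = 2
a_32 = 6·2 + 6·0 + 8·1 + 8·5 = 8
a_33 = 6·8 + 6·2 + 8·0 + 8·1 = 3
a_34 = 6·3 + 6·8 + 8·2 + 8·0 = 4
a_35 = 6·4 + 6·3 + 8·8 + 8·2 = 5
a_36 = 6·5 + 6·4 + 8·3 + 8·8 = 12
a_37 = 6·12 + 6·5 + 8·4 + 8·3 = 2
a_38 = 6·2 + 6·12 + 8·5 + 8·4 = 0
a_39 = 6·0 + 6·2 + 8·12 + 8·5 = 5
a_40 = 6·5 + 6·0 + 8·2 + 8·12 = 12
a_41 = 6·12 + 6·5 + 8·0 + 8·2 = 1
a_42 = 6·1 + 6·12 + 8·5 + 8·0 = 1
a_43 = 6·1 + 6·1 + 8·12 + 8·5 = 5
a_44 = 6·5 + 6·1 + 8·1 + 8·12 = 10
a_45 = 6·10 + 6·5 + 8·1 + 8·1 = 2
a_46 = 6·2 + 6·10 + 8·5 + 8·1 = 3
a_47 = 6·3 + 6·2 + 8·10 + 8·5 = 7
a_48 = 6·7 + 6·3 + 8·2 + 8·10 = 0
a_49 = 6·0 + 6·7 + 8·3 + 8·2 = 4
a_50 = 6·4 + 6·0 + 8·7 + 8·3 = 0

0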